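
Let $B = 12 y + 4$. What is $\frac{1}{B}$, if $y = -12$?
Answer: $- \frac{1}{140} \approx -0.0071429$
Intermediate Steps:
$B = -140$ ($B = 12 \left(-12\right) + 4 = -144 + 4 = -140$)
$\frac{1}{B} = \frac{1}{-140} = - \frac{1}{140}$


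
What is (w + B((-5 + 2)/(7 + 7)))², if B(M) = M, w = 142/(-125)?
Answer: 5583769/3062500 ≈ 1.8233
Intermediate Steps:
w = -142/125 (w = 142*(-1/125) = -142/125 ≈ -1.1360)
(w + B((-5 + 2)/(7 + 7)))² = (-142/125 + (-5 + 2)/(7 + 7))² = (-142/125 - 3/14)² = (-2363/1750)² = 5583769/3062500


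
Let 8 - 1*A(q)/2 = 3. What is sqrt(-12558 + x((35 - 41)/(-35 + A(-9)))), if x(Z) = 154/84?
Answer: I*sqrt(452022)/6 ≈ 112.05*I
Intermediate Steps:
A(q) = 10 (A(q) = 16 - 2*3 = 16 - 6 = 10)
x(Z) = 11/6 (x(Z) = 154*(1/84) = 11/6)
sqrt(-12558 + x((35 - 41)/(-35 + A(-9)))) = sqrt(-12558 + 11/6) = sqrt(-75337/6) = I*sqrt(452022)/6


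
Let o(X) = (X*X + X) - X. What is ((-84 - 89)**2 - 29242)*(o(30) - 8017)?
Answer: -4889379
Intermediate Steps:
o(X) = X**2 (o(X) = (X**2 + X) - X = (X + X**2) - X = X**2)
((-84 - 89)**2 - 29242)*(o(30) - 8017) = ((-84 - 89)**2 - 29242)*(30**2 - 8017) = ((-173)**2 - 29242)*(900 - 8017) = (29929 - 29242)*(-7117) = 687*(-7117) = -4889379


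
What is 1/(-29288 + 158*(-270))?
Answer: -1/71948 ≈ -1.3899e-5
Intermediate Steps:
1/(-29288 + 158*(-270)) = 1/(-29288 - 42660) = 1/(-71948) = -1/71948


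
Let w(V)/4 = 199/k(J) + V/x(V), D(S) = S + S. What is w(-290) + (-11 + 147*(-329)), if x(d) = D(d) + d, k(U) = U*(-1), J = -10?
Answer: -724396/15 ≈ -48293.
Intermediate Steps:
D(S) = 2*S
k(U) = -U
x(d) = 3*d (x(d) = 2*d + d = 3*d)
w(V) = 1214/15 (w(V) = 4*(199/((-1*(-10))) + V/((3*V))) = 4*(199/10 + V*(1/(3*V))) = 4*(199*(1/10) + 1/3) = 4*(199/10 + 1/3) = 4*(607/30) = 1214/15)
w(-290) + (-11 + 147*(-329)) = 1214/15 + (-11 + 147*(-329)) = 1214/15 + (-11 - 48363) = 1214/15 - 48374 = -724396/15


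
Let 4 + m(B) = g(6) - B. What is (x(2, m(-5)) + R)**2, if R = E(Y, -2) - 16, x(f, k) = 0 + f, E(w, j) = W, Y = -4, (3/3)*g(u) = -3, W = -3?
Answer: 289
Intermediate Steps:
g(u) = -3
E(w, j) = -3
m(B) = -7 - B (m(B) = -4 + (-3 - B) = -7 - B)
x(f, k) = f
R = -19 (R = -3 - 16 = -19)
(x(2, m(-5)) + R)**2 = (2 - 19)**2 = (-17)**2 = 289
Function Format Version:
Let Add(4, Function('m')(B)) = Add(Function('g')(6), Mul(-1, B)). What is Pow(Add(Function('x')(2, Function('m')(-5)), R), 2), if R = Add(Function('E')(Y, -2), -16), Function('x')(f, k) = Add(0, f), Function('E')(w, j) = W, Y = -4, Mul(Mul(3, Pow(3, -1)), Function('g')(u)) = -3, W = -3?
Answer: 289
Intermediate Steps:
Function('g')(u) = -3
Function('E')(w, j) = -3
Function('m')(B) = Add(-7, Mul(-1, B)) (Function('m')(B) = Add(-4, Add(-3, Mul(-1, B))) = Add(-7, Mul(-1, B)))
Function('x')(f, k) = f
R = -19 (R = Add(-3, -16) = -19)
Pow(Add(Function('x')(2, Function('m')(-5)), R), 2) = Pow(Add(2, -19), 2) = Pow(-17, 2) = 289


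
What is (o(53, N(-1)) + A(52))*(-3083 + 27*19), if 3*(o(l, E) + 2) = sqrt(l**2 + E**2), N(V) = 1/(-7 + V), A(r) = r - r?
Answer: 5140 - 1285*sqrt(179777)/12 ≈ -40263.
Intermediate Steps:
A(r) = 0
o(l, E) = -2 + sqrt(E**2 + l**2)/3 (o(l, E) = -2 + sqrt(l**2 + E**2)/3 = -2 + sqrt(E**2 + l**2)/3)
(o(53, N(-1)) + A(52))*(-3083 + 27*19) = ((-2 + sqrt((1/(-7 - 1))**2 + 53**2)/3) + 0)*(-3083 + 27*19) = ((-2 + sqrt((1/(-8))**2 + 2809)/3) + 0)*(-3083 + 513) = ((-2 + sqrt((-1/8)**2 + 2809)/3) + 0)*(-2570) = ((-2 + sqrt(1/64 + 2809)/3) + 0)*(-2570) = ((-2 + sqrt(179777/64)/3) + 0)*(-2570) = ((-2 + (sqrt(179777)/8)/3) + 0)*(-2570) = ((-2 + sqrt(179777)/24) + 0)*(-2570) = (-2 + sqrt(179777)/24)*(-2570) = 5140 - 1285*sqrt(179777)/12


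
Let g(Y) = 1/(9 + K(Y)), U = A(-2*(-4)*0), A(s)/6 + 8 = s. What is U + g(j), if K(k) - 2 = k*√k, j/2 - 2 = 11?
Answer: -837851/17455 + 26*√26/17455 ≈ -47.993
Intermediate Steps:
j = 26 (j = 4 + 2*11 = 4 + 22 = 26)
K(k) = 2 + k^(3/2) (K(k) = 2 + k*√k = 2 + k^(3/2))
A(s) = -48 + 6*s
U = -48 (U = -48 + 6*(-2*(-4)*0) = -48 + 6*(8*0) = -48 + 6*0 = -48 + 0 = -48)
g(Y) = 1/(11 + Y^(3/2)) (g(Y) = 1/(9 + (2 + Y^(3/2))) = 1/(11 + Y^(3/2)))
U + g(j) = -48 + 1/(11 + 26^(3/2)) = -48 + 1/(11 + 26*√26)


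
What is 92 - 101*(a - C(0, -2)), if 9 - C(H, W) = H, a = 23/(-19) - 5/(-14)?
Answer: 289193/266 ≈ 1087.2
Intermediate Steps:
a = -227/266 (a = 23*(-1/19) - 5*(-1/14) = -23/19 + 5/14 = -227/266 ≈ -0.85338)
C(H, W) = 9 - H
92 - 101*(a - C(0, -2)) = 92 - 101*(-227/266 - (9 - 1*0)) = 92 - 101*(-227/266 - (9 + 0)) = 92 - 101*(-227/266 - 1*9) = 92 - 101*(-227/266 - 9) = 92 - 101*(-2621/266) = 92 + 264721/266 = 289193/266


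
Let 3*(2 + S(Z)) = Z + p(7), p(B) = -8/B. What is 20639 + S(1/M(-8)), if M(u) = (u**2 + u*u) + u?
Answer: 52004287/2520 ≈ 20637.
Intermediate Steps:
M(u) = u + 2*u**2 (M(u) = (u**2 + u**2) + u = 2*u**2 + u = u + 2*u**2)
S(Z) = -50/21 + Z/3 (S(Z) = -2 + (Z - 8/7)/3 = -2 + (-8/7 + Z)/3 = -2 + (-8/21 + Z/3) = -50/21 + Z/3)
20639 + S(1/M(-8)) = 20639 + (-50/21 + 1/(3*((-8*(1 + 2*(-8)))))) = 20639 + (-50/21 + 1/(3*((-8*(1 - 16))))) = 20639 + (-50/21 + 1/(3*((-8*(-15))))) = 20639 + (-50/21 + (1/3)/120) = 20639 + (-50/21 + (1/3)*(1/120)) = 20639 + (-50/21 + 1/360) = 20639 - 5993/2520 = 52004287/2520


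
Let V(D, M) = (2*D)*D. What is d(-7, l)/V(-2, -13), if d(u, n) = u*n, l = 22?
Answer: -77/4 ≈ -19.250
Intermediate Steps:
V(D, M) = 2*D**2
d(u, n) = n*u
d(-7, l)/V(-2, -13) = (22*(-7))/((2*(-2)**2)) = -154/(2*4) = -154/8 = -154*1/8 = -77/4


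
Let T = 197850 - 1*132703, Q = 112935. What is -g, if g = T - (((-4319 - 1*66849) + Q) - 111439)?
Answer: -134819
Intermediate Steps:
T = 65147 (T = 197850 - 132703 = 65147)
g = 134819 (g = 65147 - (((-4319 - 1*66849) + 112935) - 111439) = 65147 - (((-4319 - 66849) + 112935) - 111439) = 65147 - ((-71168 + 112935) - 111439) = 65147 - (41767 - 111439) = 65147 - 1*(-69672) = 65147 + 69672 = 134819)
-g = -1*134819 = -134819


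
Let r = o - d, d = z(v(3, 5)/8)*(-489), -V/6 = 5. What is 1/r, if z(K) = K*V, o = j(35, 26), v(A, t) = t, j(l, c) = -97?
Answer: -4/37063 ≈ -0.00010792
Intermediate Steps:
V = -30 (V = -6*5 = -30)
o = -97
z(K) = -30*K (z(K) = K*(-30) = -30*K)
d = 36675/4 (d = -150/8*(-489) = -30*5/8*(-489) = -75/4*(-489) = 36675/4 ≈ 9168.8)
r = -37063/4 (r = -97 - 1*36675/4 = -97 - 36675/4 = -37063/4 ≈ -9265.8)
1/r = 1/(-37063/4) = -4/37063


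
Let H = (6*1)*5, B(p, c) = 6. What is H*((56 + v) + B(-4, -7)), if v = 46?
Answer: 3240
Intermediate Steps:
H = 30 (H = 6*5 = 30)
H*((56 + v) + B(-4, -7)) = 30*((56 + 46) + 6) = 30*(102 + 6) = 30*108 = 3240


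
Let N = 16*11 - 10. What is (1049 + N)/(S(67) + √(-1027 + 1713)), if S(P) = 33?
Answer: 40095/403 - 8505*√14/403 ≈ 20.527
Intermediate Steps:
N = 166 (N = 176 - 10 = 166)
(1049 + N)/(S(67) + √(-1027 + 1713)) = (1049 + 166)/(33 + √(-1027 + 1713)) = 1215/(33 + √686) = 1215/(33 + 7*√14)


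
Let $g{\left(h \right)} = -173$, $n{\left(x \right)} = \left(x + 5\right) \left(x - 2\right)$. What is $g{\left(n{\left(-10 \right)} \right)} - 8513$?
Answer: $-8686$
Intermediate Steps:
$n{\left(x \right)} = \left(-2 + x\right) \left(5 + x\right)$ ($n{\left(x \right)} = \left(5 + x\right) \left(-2 + x\right) = \left(-2 + x\right) \left(5 + x\right)$)
$g{\left(n{\left(-10 \right)} \right)} - 8513 = -173 - 8513 = -8686$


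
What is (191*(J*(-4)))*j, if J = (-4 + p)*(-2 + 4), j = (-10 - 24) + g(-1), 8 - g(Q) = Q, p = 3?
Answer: -38200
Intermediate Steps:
g(Q) = 8 - Q
j = -25 (j = (-10 - 24) + (8 - 1*(-1)) = -34 + (8 + 1) = -34 + 9 = -25)
J = -2 (J = (-4 + 3)*(-2 + 4) = -1*2 = -2)
(191*(J*(-4)))*j = (191*(-2*(-4)))*(-25) = (191*8)*(-25) = 1528*(-25) = -38200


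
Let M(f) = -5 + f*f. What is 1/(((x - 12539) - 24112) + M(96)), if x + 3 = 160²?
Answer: -1/1843 ≈ -0.00054259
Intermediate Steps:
x = 25597 (x = -3 + 160² = -3 + 25600 = 25597)
M(f) = -5 + f²
1/(((x - 12539) - 24112) + M(96)) = 1/(((25597 - 12539) - 24112) + (-5 + 96²)) = 1/((13058 - 24112) + (-5 + 9216)) = 1/(-11054 + 9211) = 1/(-1843) = -1/1843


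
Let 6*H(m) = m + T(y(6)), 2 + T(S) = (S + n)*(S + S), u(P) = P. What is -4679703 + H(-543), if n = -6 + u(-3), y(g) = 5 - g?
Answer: -9359581/2 ≈ -4.6798e+6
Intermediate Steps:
n = -9 (n = -6 - 3 = -9)
T(S) = -2 + 2*S*(-9 + S) (T(S) = -2 + (S - 9)*(S + S) = -2 + (-9 + S)*(2*S) = -2 + 2*S*(-9 + S))
H(m) = 3 + m/6 (H(m) = (m + (-2 - 18*(5 - 1*6) + 2*(5 - 1*6)²))/6 = (m + (-2 - 18*(5 - 6) + 2*(5 - 6)²))/6 = (m + (-2 - 18*(-1) + 2*(-1)²))/6 = (m + (-2 + 18 + 2*1))/6 = (m + (-2 + 18 + 2))/6 = (m + 18)/6 = (18 + m)/6 = 3 + m/6)
-4679703 + H(-543) = -4679703 + (3 + (⅙)*(-543)) = -4679703 + (3 - 181/2) = -4679703 - 175/2 = -9359581/2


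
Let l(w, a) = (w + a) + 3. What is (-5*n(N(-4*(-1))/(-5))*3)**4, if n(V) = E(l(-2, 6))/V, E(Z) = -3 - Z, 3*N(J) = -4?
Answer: 1601806640625/16 ≈ 1.0011e+11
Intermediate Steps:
N(J) = -4/3 (N(J) = (1/3)*(-4) = -4/3)
l(w, a) = 3 + a + w (l(w, a) = (a + w) + 3 = 3 + a + w)
n(V) = -10/V (n(V) = (-3 - (3 + 6 - 2))/V = (-3 - 1*7)/V = (-3 - 7)/V = -10/V)
(-5*n(N(-4*(-1))/(-5))*3)**4 = (-(-50)/((-4/3/(-5)))*3)**4 = (-(-50)/((-4/3*(-1/5)))*3)**4 = (-(-50)/4/15*3)**4 = (-(-50)*15/4*3)**4 = (-5*(-75/2)*3)**4 = ((375/2)*3)**4 = (1125/2)**4 = 1601806640625/16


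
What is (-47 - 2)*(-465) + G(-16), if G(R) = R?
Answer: 22769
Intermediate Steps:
(-47 - 2)*(-465) + G(-16) = (-47 - 2)*(-465) - 16 = -49*(-465) - 16 = 22785 - 16 = 22769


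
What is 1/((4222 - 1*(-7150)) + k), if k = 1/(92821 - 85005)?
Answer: 7816/88883553 ≈ 8.7935e-5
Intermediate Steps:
k = 1/7816 ≈ 0.00012794
1/((4222 - 1*(-7150)) + k) = 1/((4222 - 1*(-7150)) + 1/7816) = 1/((4222 + 7150) + 1/7816) = 1/(11372 + 1/7816) = 1/(88883553/7816) = 7816/88883553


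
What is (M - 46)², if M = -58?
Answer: 10816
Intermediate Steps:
(M - 46)² = (-58 - 46)² = (-104)² = 10816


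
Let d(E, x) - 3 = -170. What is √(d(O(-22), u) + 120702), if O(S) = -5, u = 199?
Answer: √120535 ≈ 347.18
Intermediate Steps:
d(E, x) = -167 (d(E, x) = 3 - 170 = -167)
√(d(O(-22), u) + 120702) = √(-167 + 120702) = √120535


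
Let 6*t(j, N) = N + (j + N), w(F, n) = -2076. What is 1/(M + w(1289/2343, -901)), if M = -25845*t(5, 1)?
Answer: -2/64457 ≈ -3.1028e-5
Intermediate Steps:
t(j, N) = N/3 + j/6 (t(j, N) = (N + (j + N))/6 = (N + (N + j))/6 = (j + 2*N)/6 = N/3 + j/6)
M = -60305/2 (M = -25845*((⅓)*1 + (⅙)*5) = -25845*(⅓ + ⅚) = -25845*7/6 = -60305/2 ≈ -30153.)
1/(M + w(1289/2343, -901)) = 1/(-60305/2 - 2076) = 1/(-64457/2) = -2/64457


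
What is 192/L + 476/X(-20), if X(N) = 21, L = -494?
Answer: 16508/741 ≈ 22.278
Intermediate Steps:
192/L + 476/X(-20) = 192/(-494) + 476/21 = 192*(-1/494) + 476*(1/21) = -96/247 + 68/3 = 16508/741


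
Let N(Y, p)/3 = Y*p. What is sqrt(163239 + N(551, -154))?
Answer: 3*I*sqrt(10147) ≈ 302.2*I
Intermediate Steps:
N(Y, p) = 3*Y*p (N(Y, p) = 3*(Y*p) = 3*Y*p)
sqrt(163239 + N(551, -154)) = sqrt(163239 + 3*551*(-154)) = sqrt(163239 - 254562) = sqrt(-91323) = 3*I*sqrt(10147)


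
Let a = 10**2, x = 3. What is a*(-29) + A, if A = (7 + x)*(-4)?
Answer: -2940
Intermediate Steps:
A = -40 (A = (7 + 3)*(-4) = 10*(-4) = -40)
a = 100
a*(-29) + A = 100*(-29) - 40 = -2900 - 40 = -2940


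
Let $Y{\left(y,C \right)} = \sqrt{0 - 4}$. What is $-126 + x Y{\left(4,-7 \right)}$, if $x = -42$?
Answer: $-126 - 84 i \approx -126.0 - 84.0 i$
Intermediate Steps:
$Y{\left(y,C \right)} = 2 i$ ($Y{\left(y,C \right)} = \sqrt{-4} = 2 i$)
$-126 + x Y{\left(4,-7 \right)} = -126 - 42 \cdot 2 i = -126 - 84 i$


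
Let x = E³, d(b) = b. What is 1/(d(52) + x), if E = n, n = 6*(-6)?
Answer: -1/46604 ≈ -2.1457e-5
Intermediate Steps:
n = -36
E = -36
x = -46656 (x = (-36)³ = -46656)
1/(d(52) + x) = 1/(52 - 46656) = 1/(-46604) = -1/46604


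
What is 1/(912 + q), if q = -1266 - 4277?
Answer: -1/4631 ≈ -0.00021594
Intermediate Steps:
q = -5543
1/(912 + q) = 1/(912 - 5543) = 1/(-4631) = -1/4631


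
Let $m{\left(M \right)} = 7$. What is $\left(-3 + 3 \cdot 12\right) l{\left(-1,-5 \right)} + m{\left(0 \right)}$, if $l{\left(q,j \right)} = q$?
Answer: $-26$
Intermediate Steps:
$\left(-3 + 3 \cdot 12\right) l{\left(-1,-5 \right)} + m{\left(0 \right)} = \left(-3 + 3 \cdot 12\right) \left(-1\right) + 7 = \left(-3 + 36\right) \left(-1\right) + 7 = 33 \left(-1\right) + 7 = -33 + 7 = -26$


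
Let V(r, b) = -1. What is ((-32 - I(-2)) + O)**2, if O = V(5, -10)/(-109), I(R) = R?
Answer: 10686361/11881 ≈ 899.45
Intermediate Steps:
O = 1/109 (O = -1/(-109) = -1*(-1/109) = 1/109 ≈ 0.0091743)
((-32 - I(-2)) + O)**2 = ((-32 - 1*(-2)) + 1/109)**2 = ((-32 + 2) + 1/109)**2 = (-30 + 1/109)**2 = (-3269/109)**2 = 10686361/11881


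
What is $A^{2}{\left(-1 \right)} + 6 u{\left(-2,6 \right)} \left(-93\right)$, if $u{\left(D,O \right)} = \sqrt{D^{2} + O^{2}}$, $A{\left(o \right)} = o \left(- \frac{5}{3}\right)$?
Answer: $\frac{25}{9} - 1116 \sqrt{10} \approx -3526.3$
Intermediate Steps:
$A{\left(o \right)} = - \frac{5 o}{3}$ ($A{\left(o \right)} = o \left(\left(-5\right) \frac{1}{3}\right) = o \left(- \frac{5}{3}\right) = - \frac{5 o}{3}$)
$A^{2}{\left(-1 \right)} + 6 u{\left(-2,6 \right)} \left(-93\right) = \left(\left(- \frac{5}{3}\right) \left(-1\right)\right)^{2} + 6 \sqrt{\left(-2\right)^{2} + 6^{2}} \left(-93\right) = \left(\frac{5}{3}\right)^{2} + 6 \sqrt{4 + 36} \left(-93\right) = \frac{25}{9} + 6 \sqrt{40} \left(-93\right) = \frac{25}{9} + 6 \cdot 2 \sqrt{10} \left(-93\right) = \frac{25}{9} + 12 \sqrt{10} \left(-93\right) = \frac{25}{9} - 1116 \sqrt{10}$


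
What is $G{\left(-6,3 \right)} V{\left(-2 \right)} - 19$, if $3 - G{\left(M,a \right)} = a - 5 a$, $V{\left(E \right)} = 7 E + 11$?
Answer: $-64$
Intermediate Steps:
$V{\left(E \right)} = 11 + 7 E$
$G{\left(M,a \right)} = 3 + 4 a$ ($G{\left(M,a \right)} = 3 - \left(a - 5 a\right) = 3 - - 4 a = 3 + 4 a$)
$G{\left(-6,3 \right)} V{\left(-2 \right)} - 19 = \left(3 + 4 \cdot 3\right) \left(11 + 7 \left(-2\right)\right) - 19 = \left(3 + 12\right) \left(11 - 14\right) - 19 = 15 \left(-3\right) - 19 = -45 - 19 = -64$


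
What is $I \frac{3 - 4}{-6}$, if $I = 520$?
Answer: $\frac{260}{3} \approx 86.667$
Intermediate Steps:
$I \frac{3 - 4}{-6} = 520 \frac{3 - 4}{-6} = 520 \left(3 - 4\right) \left(- \frac{1}{6}\right) = 520 \left(\left(-1\right) \left(- \frac{1}{6}\right)\right) = 520 \cdot \frac{1}{6} = \frac{260}{3}$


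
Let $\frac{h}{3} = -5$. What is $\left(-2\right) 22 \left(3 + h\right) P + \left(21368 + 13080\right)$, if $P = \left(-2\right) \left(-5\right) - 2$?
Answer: $38672$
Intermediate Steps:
$h = -15$ ($h = 3 \left(-5\right) = -15$)
$P = 8$ ($P = 10 - 2 = 8$)
$\left(-2\right) 22 \left(3 + h\right) P + \left(21368 + 13080\right) = \left(-2\right) 22 \left(3 - 15\right) 8 + \left(21368 + 13080\right) = - 44 \left(\left(-12\right) 8\right) + 34448 = \left(-44\right) \left(-96\right) + 34448 = 4224 + 34448 = 38672$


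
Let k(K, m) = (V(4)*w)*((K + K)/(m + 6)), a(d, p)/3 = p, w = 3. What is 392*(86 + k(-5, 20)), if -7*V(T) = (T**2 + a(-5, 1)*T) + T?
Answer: 465136/13 ≈ 35780.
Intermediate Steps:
a(d, p) = 3*p
V(T) = -4*T/7 - T**2/7 (V(T) = -((T**2 + (3*1)*T) + T)/7 = -((T**2 + 3*T) + T)/7 = -(T**2 + 4*T)/7 = -4*T/7 - T**2/7)
k(K, m) = -192*K/(7*(6 + m)) (k(K, m) = (-1/7*4*(4 + 4)*3)*((K + K)/(m + 6)) = (-1/7*4*8*3)*((2*K)/(6 + m)) = (-32/7*3)*(2*K/(6 + m)) = -192*K/(7*(6 + m)))
392*(86 + k(-5, 20)) = 392*(86 - 192*(-5)/(42 + 7*20)) = 392*(86 - 192*(-5)/(42 + 140)) = 392*(86 - 192*(-5)/182) = 392*(86 - 192*(-5)*1/182) = 392*(86 + 480/91) = 392*(8306/91) = 465136/13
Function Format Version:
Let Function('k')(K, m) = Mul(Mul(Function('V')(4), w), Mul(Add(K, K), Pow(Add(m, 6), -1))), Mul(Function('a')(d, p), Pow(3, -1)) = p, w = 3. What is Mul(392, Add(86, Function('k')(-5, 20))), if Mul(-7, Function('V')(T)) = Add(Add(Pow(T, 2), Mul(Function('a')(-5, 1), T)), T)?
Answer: Rational(465136, 13) ≈ 35780.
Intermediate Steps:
Function('a')(d, p) = Mul(3, p)
Function('V')(T) = Add(Mul(Rational(-4, 7), T), Mul(Rational(-1, 7), Pow(T, 2))) (Function('V')(T) = Mul(Rational(-1, 7), Add(Add(Pow(T, 2), Mul(Mul(3, 1), T)), T)) = Mul(Rational(-1, 7), Add(Add(Pow(T, 2), Mul(3, T)), T)) = Mul(Rational(-1, 7), Add(Pow(T, 2), Mul(4, T))) = Add(Mul(Rational(-4, 7), T), Mul(Rational(-1, 7), Pow(T, 2))))
Function('k')(K, m) = Mul(Rational(-192, 7), K, Pow(Add(6, m), -1)) (Function('k')(K, m) = Mul(Mul(Mul(Rational(-1, 7), 4, Add(4, 4)), 3), Mul(Add(K, K), Pow(Add(m, 6), -1))) = Mul(Mul(Mul(Rational(-1, 7), 4, 8), 3), Mul(Mul(2, K), Pow(Add(6, m), -1))) = Mul(Mul(Rational(-32, 7), 3), Mul(2, K, Pow(Add(6, m), -1))) = Mul(Rational(-96, 7), Mul(2, K, Pow(Add(6, m), -1))) = Mul(Rational(-192, 7), K, Pow(Add(6, m), -1)))
Mul(392, Add(86, Function('k')(-5, 20))) = Mul(392, Add(86, Mul(-192, -5, Pow(Add(42, Mul(7, 20)), -1)))) = Mul(392, Add(86, Mul(-192, -5, Pow(Add(42, 140), -1)))) = Mul(392, Add(86, Mul(-192, -5, Pow(182, -1)))) = Mul(392, Add(86, Mul(-192, -5, Rational(1, 182)))) = Mul(392, Add(86, Rational(480, 91))) = Mul(392, Rational(8306, 91)) = Rational(465136, 13)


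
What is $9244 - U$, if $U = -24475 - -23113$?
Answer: $10606$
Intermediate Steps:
$U = -1362$ ($U = -24475 + 23113 = -1362$)
$9244 - U = 9244 - -1362 = 9244 + 1362 = 10606$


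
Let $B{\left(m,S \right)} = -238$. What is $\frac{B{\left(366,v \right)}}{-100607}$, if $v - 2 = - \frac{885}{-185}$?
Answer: $\frac{238}{100607} \approx 0.0023656$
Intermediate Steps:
$v = \frac{251}{37}$ ($v = 2 - \frac{885}{-185} = 2 - - \frac{177}{37} = 2 + \frac{177}{37} = \frac{251}{37} \approx 6.7838$)
$\frac{B{\left(366,v \right)}}{-100607} = - \frac{238}{-100607} = \left(-238\right) \left(- \frac{1}{100607}\right) = \frac{238}{100607}$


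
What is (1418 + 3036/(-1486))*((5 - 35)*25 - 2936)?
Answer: -3877878416/743 ≈ -5.2192e+6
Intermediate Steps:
(1418 + 3036/(-1486))*((5 - 35)*25 - 2936) = (1418 + 3036*(-1/1486))*(-30*25 - 2936) = (1418 - 1518/743)*(-750 - 2936) = (1052056/743)*(-3686) = -3877878416/743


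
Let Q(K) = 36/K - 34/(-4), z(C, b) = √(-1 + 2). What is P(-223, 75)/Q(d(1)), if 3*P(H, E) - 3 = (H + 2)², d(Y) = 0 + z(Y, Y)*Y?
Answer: 97688/267 ≈ 365.87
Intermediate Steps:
z(C, b) = 1 (z(C, b) = √1 = 1)
d(Y) = Y (d(Y) = 0 + 1*Y = 0 + Y = Y)
Q(K) = 17/2 + 36/K (Q(K) = 36/K - 34*(-¼) = 36/K + 17/2 = 17/2 + 36/K)
P(H, E) = 1 + (2 + H)²/3 (P(H, E) = 1 + (H + 2)²/3 = 1 + (2 + H)²/3)
P(-223, 75)/Q(d(1)) = (1 + (2 - 223)²/3)/(17/2 + 36/1) = (1 + (⅓)*(-221)²)/(17/2 + 36*1) = (1 + (⅓)*48841)/(17/2 + 36) = (1 + 48841/3)/(89/2) = (48844/3)*(2/89) = 97688/267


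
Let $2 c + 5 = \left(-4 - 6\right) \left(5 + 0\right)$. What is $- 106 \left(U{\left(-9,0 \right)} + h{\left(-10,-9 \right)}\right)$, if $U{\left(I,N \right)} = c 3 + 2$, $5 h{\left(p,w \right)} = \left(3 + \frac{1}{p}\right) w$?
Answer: $\frac{227158}{25} \approx 9086.3$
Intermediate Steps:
$h{\left(p,w \right)} = \frac{w \left(3 + \frac{1}{p}\right)}{5}$ ($h{\left(p,w \right)} = \frac{\left(3 + \frac{1}{p}\right) w}{5} = \frac{w \left(3 + \frac{1}{p}\right)}{5}$)
$c = - \frac{55}{2}$ ($c = - \frac{5}{2} + \frac{\left(-4 - 6\right) \left(5 + 0\right)}{2} = - \frac{5}{2} + \frac{\left(-4 - 6\right) 5}{2} = - \frac{5}{2} + \frac{\left(-10\right) 5}{2} = - \frac{5}{2} + \frac{1}{2} \left(-50\right) = - \frac{5}{2} - 25 = - \frac{55}{2} \approx -27.5$)
$U{\left(I,N \right)} = - \frac{161}{2}$ ($U{\left(I,N \right)} = \left(- \frac{55}{2}\right) 3 + 2 = - \frac{165}{2} + 2 = - \frac{161}{2}$)
$- 106 \left(U{\left(-9,0 \right)} + h{\left(-10,-9 \right)}\right) = - 106 \left(- \frac{161}{2} + \frac{1}{5} \left(-9\right) \frac{1}{-10} \left(1 + 3 \left(-10\right)\right)\right) = - 106 \left(- \frac{161}{2} + \frac{1}{5} \left(-9\right) \left(- \frac{1}{10}\right) \left(1 - 30\right)\right) = - 106 \left(- \frac{161}{2} + \frac{1}{5} \left(-9\right) \left(- \frac{1}{10}\right) \left(-29\right)\right) = - 106 \left(- \frac{161}{2} - \frac{261}{50}\right) = \left(-106\right) \left(- \frac{2143}{25}\right) = \frac{227158}{25}$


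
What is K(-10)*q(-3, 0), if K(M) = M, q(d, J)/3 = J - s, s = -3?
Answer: -90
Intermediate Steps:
q(d, J) = 9 + 3*J (q(d, J) = 3*(J - 1*(-3)) = 3*(J + 3) = 3*(3 + J) = 9 + 3*J)
K(-10)*q(-3, 0) = -10*(9 + 3*0) = -10*(9 + 0) = -10*9 = -90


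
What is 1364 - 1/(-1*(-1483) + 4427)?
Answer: 8061239/5910 ≈ 1364.0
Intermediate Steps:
1364 - 1/(-1*(-1483) + 4427) = 1364 - 1/(1483 + 4427) = 1364 - 1/5910 = 8061239/5910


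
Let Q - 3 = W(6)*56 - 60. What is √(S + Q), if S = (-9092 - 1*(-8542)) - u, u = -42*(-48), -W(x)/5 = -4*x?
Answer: √4097 ≈ 64.008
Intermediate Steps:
W(x) = 20*x (W(x) = -(-20)*x = 20*x)
Q = 6663 (Q = 3 + ((20*6)*56 - 60) = 3 + (120*56 - 60) = 3 + (6720 - 60) = 3 + 6660 = 6663)
u = 2016
S = -2566 (S = (-9092 - 1*(-8542)) - 1*2016 = (-9092 + 8542) - 2016 = -550 - 2016 = -2566)
√(S + Q) = √(-2566 + 6663) = √4097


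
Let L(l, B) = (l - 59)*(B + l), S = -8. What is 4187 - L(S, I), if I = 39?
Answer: 6264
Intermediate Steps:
L(l, B) = (-59 + l)*(B + l)
4187 - L(S, I) = 4187 - ((-8)**2 - 59*39 - 59*(-8) + 39*(-8)) = 4187 - (64 - 2301 + 472 - 312) = 4187 - 1*(-2077) = 4187 + 2077 = 6264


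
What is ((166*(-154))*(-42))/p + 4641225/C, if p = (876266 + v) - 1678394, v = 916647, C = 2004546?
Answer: 298196159047/25506511486 ≈ 11.691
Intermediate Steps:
p = 114519 (p = (876266 + 916647) - 1678394 = 1792913 - 1678394 = 114519)
((166*(-154))*(-42))/p + 4641225/C = ((166*(-154))*(-42))/114519 + 4641225/2004546 = -25564*(-42)*(1/114519) + 4641225*(1/2004546) = 1073688*(1/114519) + 1547075/668182 = 357896/38173 + 1547075/668182 = 298196159047/25506511486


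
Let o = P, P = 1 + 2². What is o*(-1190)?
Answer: -5950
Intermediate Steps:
P = 5 (P = 1 + 4 = 5)
o = 5
o*(-1190) = 5*(-1190) = -5950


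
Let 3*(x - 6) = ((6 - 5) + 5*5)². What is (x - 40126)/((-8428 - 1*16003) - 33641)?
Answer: 29921/43554 ≈ 0.68699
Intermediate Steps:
x = 694/3 (x = 6 + ((6 - 5) + 5*5)²/3 = 6 + (1 + 25)²/3 = 6 + (⅓)*26² = 6 + (⅓)*676 = 6 + 676/3 = 694/3 ≈ 231.33)
(x - 40126)/((-8428 - 1*16003) - 33641) = (694/3 - 40126)/((-8428 - 1*16003) - 33641) = -119684/(3*((-8428 - 16003) - 33641)) = -119684/(3*(-24431 - 33641)) = -119684/3/(-58072) = -119684/3*(-1/58072) = 29921/43554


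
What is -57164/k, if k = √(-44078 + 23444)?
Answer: 28582*I*√20634/10317 ≈ 397.95*I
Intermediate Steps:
k = I*√20634 (k = √(-20634) = I*√20634 ≈ 143.65*I)
-57164/k = -57164*(-I*√20634/20634) = -(-28582)*I*√20634/10317 = 28582*I*√20634/10317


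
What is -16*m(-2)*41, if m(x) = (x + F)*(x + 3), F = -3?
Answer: 3280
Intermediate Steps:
m(x) = (-3 + x)*(3 + x) (m(x) = (x - 3)*(x + 3) = (-3 + x)*(3 + x))
-16*m(-2)*41 = -16*(-9 + (-2)²)*41 = -16*(-9 + 4)*41 = -16*(-5)*41 = 80*41 = 3280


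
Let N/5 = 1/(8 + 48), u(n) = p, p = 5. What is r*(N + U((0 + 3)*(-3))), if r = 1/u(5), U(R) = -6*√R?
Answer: 1/56 - 18*I/5 ≈ 0.017857 - 3.6*I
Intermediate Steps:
u(n) = 5
r = ⅕ (r = 1/5 = ⅕ ≈ 0.20000)
N = 5/56 (N = 5/(8 + 48) = 5/56 ≈ 0.089286)
r*(N + U((0 + 3)*(-3))) = (5/56 - 6*I*√3*√(0 + 3))/5 = (5/56 - 6*3*I)/5 = (5/56 - 18*I)/5 = 1/56 - 18*I/5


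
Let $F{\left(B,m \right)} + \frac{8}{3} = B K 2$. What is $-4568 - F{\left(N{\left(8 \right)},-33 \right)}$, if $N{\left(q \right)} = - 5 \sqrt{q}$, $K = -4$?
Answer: $- \frac{13696}{3} - 80 \sqrt{2} \approx -4678.5$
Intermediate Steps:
$F{\left(B,m \right)} = - \frac{8}{3} - 8 B$ ($F{\left(B,m \right)} = - \frac{8}{3} + B \left(-4\right) 2 = - \frac{8}{3} + - 4 B 2 = - \frac{8}{3} - 8 B$)
$-4568 - F{\left(N{\left(8 \right)},-33 \right)} = -4568 - \left(- \frac{8}{3} - 8 \left(- 5 \sqrt{8}\right)\right) = -4568 - \left(- \frac{8}{3} - 8 \left(- 5 \cdot 2 \sqrt{2}\right)\right) = -4568 - \left(- \frac{8}{3} - 8 \left(- 10 \sqrt{2}\right)\right) = -4568 - \left(- \frac{8}{3} + 80 \sqrt{2}\right) = -4568 + \left(\frac{8}{3} - 80 \sqrt{2}\right) = - \frac{13696}{3} - 80 \sqrt{2}$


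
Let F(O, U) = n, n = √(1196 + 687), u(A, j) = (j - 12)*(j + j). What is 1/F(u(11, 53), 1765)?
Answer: √1883/1883 ≈ 0.023045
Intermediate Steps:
u(A, j) = 2*j*(-12 + j) (u(A, j) = (-12 + j)*(2*j) = 2*j*(-12 + j))
n = √1883 ≈ 43.394
F(O, U) = √1883
1/F(u(11, 53), 1765) = 1/(√1883) = √1883/1883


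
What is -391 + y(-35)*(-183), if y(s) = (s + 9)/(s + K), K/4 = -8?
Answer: -30955/67 ≈ -462.02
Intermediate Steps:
K = -32 (K = 4*(-8) = -32)
y(s) = (9 + s)/(-32 + s) (y(s) = (s + 9)/(s - 32) = (9 + s)/(-32 + s))
-391 + y(-35)*(-183) = -391 + ((9 - 35)/(-32 - 35))*(-183) = -391 + (-26/(-67))*(-183) = -391 - 1/67*(-26)*(-183) = -391 + (26/67)*(-183) = -391 - 4758/67 = -30955/67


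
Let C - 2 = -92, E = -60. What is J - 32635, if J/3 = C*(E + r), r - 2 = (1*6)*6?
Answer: -26695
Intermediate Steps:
C = -90 (C = 2 - 92 = -90)
r = 38 (r = 2 + (1*6)*6 = 2 + 6*6 = 2 + 36 = 38)
J = 5940 (J = 3*(-90*(-60 + 38)) = 3*(-90*(-22)) = 3*1980 = 5940)
J - 32635 = 5940 - 32635 = -26695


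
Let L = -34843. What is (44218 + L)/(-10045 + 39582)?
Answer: 9375/29537 ≈ 0.31740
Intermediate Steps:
(44218 + L)/(-10045 + 39582) = (44218 - 34843)/(-10045 + 39582) = 9375/29537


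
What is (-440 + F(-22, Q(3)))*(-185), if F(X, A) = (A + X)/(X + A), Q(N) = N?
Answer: 81215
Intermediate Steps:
F(X, A) = 1 (F(X, A) = (A + X)/(A + X) = 1)
(-440 + F(-22, Q(3)))*(-185) = (-440 + 1)*(-185) = -439*(-185) = 81215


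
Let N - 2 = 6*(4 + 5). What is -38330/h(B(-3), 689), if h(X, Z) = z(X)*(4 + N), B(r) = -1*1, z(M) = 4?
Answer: -3833/24 ≈ -159.71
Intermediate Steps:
B(r) = -1
N = 56 (N = 2 + 6*(4 + 5) = 2 + 6*9 = 2 + 54 = 56)
h(X, Z) = 240 (h(X, Z) = 4*(4 + 56) = 4*60 = 240)
-38330/h(B(-3), 689) = -38330/240 = -38330*1/240 = -3833/24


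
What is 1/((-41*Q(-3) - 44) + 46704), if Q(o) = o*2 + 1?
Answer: 1/46865 ≈ 2.1338e-5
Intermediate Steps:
Q(o) = 1 + 2*o (Q(o) = 2*o + 1 = 1 + 2*o)
1/((-41*Q(-3) - 44) + 46704) = 1/((-41*(1 + 2*(-3)) - 44) + 46704) = 1/((-41*(1 - 6) - 44) + 46704) = 1/((-41*(-5) - 44) + 46704) = 1/((205 - 44) + 46704) = 1/(161 + 46704) = 1/46865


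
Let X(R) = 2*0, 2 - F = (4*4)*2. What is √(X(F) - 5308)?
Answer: 2*I*√1327 ≈ 72.856*I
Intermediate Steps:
F = -30 (F = 2 - 4*4*2 = 2 - 16*2 = 2 - 1*32 = 2 - 32 = -30)
X(R) = 0
√(X(F) - 5308) = √(0 - 5308) = √(-5308) = 2*I*√1327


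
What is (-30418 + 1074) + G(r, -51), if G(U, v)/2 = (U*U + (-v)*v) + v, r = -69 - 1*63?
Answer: 200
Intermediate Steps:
r = -132 (r = -69 - 63 = -132)
G(U, v) = -2*v**2 + 2*v + 2*U**2 (G(U, v) = 2*((U*U + (-v)*v) + v) = 2*((U**2 - v**2) + v) = 2*(v + U**2 - v**2) = -2*v**2 + 2*v + 2*U**2)
(-30418 + 1074) + G(r, -51) = (-30418 + 1074) + (-2*(-51)**2 + 2*(-51) + 2*(-132)**2) = -29344 + (-2*2601 - 102 + 2*17424) = -29344 + (-5202 - 102 + 34848) = -29344 + 29544 = 200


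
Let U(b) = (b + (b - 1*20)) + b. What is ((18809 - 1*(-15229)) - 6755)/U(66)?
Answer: 27283/178 ≈ 153.28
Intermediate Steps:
U(b) = -20 + 3*b (U(b) = (b + (b - 20)) + b = (b + (-20 + b)) + b = (-20 + 2*b) + b = -20 + 3*b)
((18809 - 1*(-15229)) - 6755)/U(66) = ((18809 - 1*(-15229)) - 6755)/(-20 + 3*66) = ((18809 + 15229) - 6755)/(-20 + 198) = (34038 - 6755)/178 = 27283*(1/178) = 27283/178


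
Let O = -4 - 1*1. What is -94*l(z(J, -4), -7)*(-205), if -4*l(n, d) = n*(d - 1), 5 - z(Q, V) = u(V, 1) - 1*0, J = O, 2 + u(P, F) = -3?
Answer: 385400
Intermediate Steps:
u(P, F) = -5 (u(P, F) = -2 - 3 = -5)
O = -5 (O = -4 - 1 = -5)
J = -5
z(Q, V) = 10 (z(Q, V) = 5 - (-5 - 1*0) = 5 - (-5 + 0) = 5 - 1*(-5) = 5 + 5 = 10)
l(n, d) = -n*(-1 + d)/4 (l(n, d) = -n*(d - 1)/4 = -n*(-1 + d)/4)
-94*l(z(J, -4), -7)*(-205) = -47*10*(1 - 1*(-7))/2*(-205) = -47*10*(1 + 7)/2*(-205) = -47*10*8/2*(-205) = -94*20*(-205) = -1880*(-205) = 385400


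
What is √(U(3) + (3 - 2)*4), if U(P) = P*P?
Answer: √13 ≈ 3.6056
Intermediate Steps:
U(P) = P²
√(U(3) + (3 - 2)*4) = √(3² + (3 - 2)*4) = √(9 + 1*4) = √(9 + 4) = √13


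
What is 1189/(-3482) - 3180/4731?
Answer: -5565973/5491114 ≈ -1.0136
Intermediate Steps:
1189/(-3482) - 3180/4731 = 1189*(-1/3482) - 3180*1/4731 = -1189/3482 - 1060/1577 = -5565973/5491114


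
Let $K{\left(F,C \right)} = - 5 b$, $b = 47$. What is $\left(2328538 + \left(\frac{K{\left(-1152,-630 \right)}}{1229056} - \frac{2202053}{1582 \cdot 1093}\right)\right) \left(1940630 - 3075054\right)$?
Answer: $- \frac{50123199773319365727475}{18974934688} \approx -2.6415 \cdot 10^{12}$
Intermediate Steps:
$K{\left(F,C \right)} = -235$ ($K{\left(F,C \right)} = \left(-5\right) 47 = -235$)
$\left(2328538 + \left(\frac{K{\left(-1152,-630 \right)}}{1229056} - \frac{2202053}{1582 \cdot 1093}\right)\right) \left(1940630 - 3075054\right) = \left(2328538 - \left(\frac{235}{1229056} + \frac{314579}{247018}\right)\right) \left(1940630 - 3075054\right) = \left(2328538 - \left(\frac{235}{1229056} + \frac{2202053}{1729126}\right)\right) \left(-1134424\right) = \left(2328538 - \frac{193346628327}{151799477504}\right) \left(-1134424\right) = \frac{353470658401580825}{151799477504} \left(-1134424\right) = - \frac{50123199773319365727475}{18974934688}$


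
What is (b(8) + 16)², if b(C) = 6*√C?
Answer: 544 + 384*√2 ≈ 1087.1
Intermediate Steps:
(b(8) + 16)² = (6*√8 + 16)² = (6*(2*√2) + 16)² = (12*√2 + 16)² = (16 + 12*√2)²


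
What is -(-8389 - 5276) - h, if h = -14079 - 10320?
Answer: 38064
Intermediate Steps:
h = -24399
-(-8389 - 5276) - h = -(-8389 - 5276) - 1*(-24399) = -1*(-13665) + 24399 = 13665 + 24399 = 38064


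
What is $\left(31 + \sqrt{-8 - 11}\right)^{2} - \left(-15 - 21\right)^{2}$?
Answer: $-354 + 62 i \sqrt{19} \approx -354.0 + 270.25 i$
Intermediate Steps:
$\left(31 + \sqrt{-8 - 11}\right)^{2} - \left(-15 - 21\right)^{2} = \left(31 + \sqrt{-19}\right)^{2} - \left(-36\right)^{2} = \left(31 + i \sqrt{19}\right)^{2} - 1296 = -1296 + \left(31 + i \sqrt{19}\right)^{2}$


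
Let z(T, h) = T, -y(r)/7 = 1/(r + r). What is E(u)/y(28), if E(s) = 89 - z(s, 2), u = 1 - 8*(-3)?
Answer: -512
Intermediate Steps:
y(r) = -7/(2*r) (y(r) = -7/(r + r) = -7*1/(2*r) = -7/(2*r))
u = 25 (u = 1 + 24 = 25)
E(s) = 89 - s
E(u)/y(28) = (89 - 1*25)/((-7/2/28)) = (89 - 25)/((-7/2*1/28)) = 64/(-1/8) = 64*(-8) = -512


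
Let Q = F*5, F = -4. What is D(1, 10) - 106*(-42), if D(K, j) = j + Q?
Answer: 4442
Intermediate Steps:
Q = -20 (Q = -4*5 = -20)
D(K, j) = -20 + j (D(K, j) = j - 20 = -20 + j)
D(1, 10) - 106*(-42) = (-20 + 10) - 106*(-42) = -10 + 4452 = 4442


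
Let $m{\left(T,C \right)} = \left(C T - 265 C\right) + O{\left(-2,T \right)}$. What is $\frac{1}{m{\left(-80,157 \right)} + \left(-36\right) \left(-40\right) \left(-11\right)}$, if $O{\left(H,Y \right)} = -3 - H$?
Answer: $- \frac{1}{70006} \approx -1.4284 \cdot 10^{-5}$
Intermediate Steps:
$m{\left(T,C \right)} = -1 - 265 C + C T$ ($m{\left(T,C \right)} = \left(C T - 265 C\right) - 1 = \left(- 265 C + C T\right) + \left(-3 + 2\right) = \left(- 265 C + C T\right) - 1 = -1 - 265 C + C T$)
$\frac{1}{m{\left(-80,157 \right)} + \left(-36\right) \left(-40\right) \left(-11\right)} = \frac{1}{\left(-1 - 41605 + 157 \left(-80\right)\right) + \left(-36\right) \left(-40\right) \left(-11\right)} = \frac{1}{\left(-1 - 41605 - 12560\right) + 1440 \left(-11\right)} = \frac{1}{-54166 - 15840} = \frac{1}{-70006} = - \frac{1}{70006}$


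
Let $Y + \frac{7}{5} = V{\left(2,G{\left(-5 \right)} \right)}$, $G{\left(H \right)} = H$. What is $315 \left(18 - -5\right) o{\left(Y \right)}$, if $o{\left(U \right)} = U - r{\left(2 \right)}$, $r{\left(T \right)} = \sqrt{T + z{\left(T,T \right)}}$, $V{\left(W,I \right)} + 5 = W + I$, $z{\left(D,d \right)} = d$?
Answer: $-82593$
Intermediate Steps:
$V{\left(W,I \right)} = -5 + I + W$ ($V{\left(W,I \right)} = -5 + \left(W + I\right) = -5 + \left(I + W\right) = -5 + I + W$)
$r{\left(T \right)} = \sqrt{2} \sqrt{T}$ ($r{\left(T \right)} = \sqrt{T + T} = \sqrt{2 T} = \sqrt{2} \sqrt{T}$)
$Y = - \frac{47}{5}$ ($Y = - \frac{7}{5} - 8 = - \frac{47}{5} \approx -9.4$)
$o{\left(U \right)} = -2 + U$ ($o{\left(U \right)} = U - \sqrt{2} \sqrt{2} = U - 2 = -2 + U$)
$315 \left(18 - -5\right) o{\left(Y \right)} = 315 \left(18 - -5\right) \left(-2 - \frac{47}{5}\right) = 315 \left(18 + 5\right) \left(- \frac{57}{5}\right) = 315 \cdot 23 \left(- \frac{57}{5}\right) = 7245 \left(- \frac{57}{5}\right) = -82593$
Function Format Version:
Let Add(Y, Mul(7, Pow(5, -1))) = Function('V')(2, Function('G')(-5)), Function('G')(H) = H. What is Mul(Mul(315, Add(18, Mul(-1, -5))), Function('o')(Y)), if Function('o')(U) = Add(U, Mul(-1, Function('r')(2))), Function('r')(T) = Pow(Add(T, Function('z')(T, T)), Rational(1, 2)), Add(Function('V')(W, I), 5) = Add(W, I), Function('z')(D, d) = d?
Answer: -82593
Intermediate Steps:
Function('V')(W, I) = Add(-5, I, W) (Function('V')(W, I) = Add(-5, Add(W, I)) = Add(-5, Add(I, W)) = Add(-5, I, W))
Function('r')(T) = Mul(Pow(2, Rational(1, 2)), Pow(T, Rational(1, 2))) (Function('r')(T) = Pow(Add(T, T), Rational(1, 2)) = Pow(Mul(2, T), Rational(1, 2)) = Mul(Pow(2, Rational(1, 2)), Pow(T, Rational(1, 2))))
Y = Rational(-47, 5) (Y = Add(Rational(-7, 5), Add(-5, -5, 2)) = Add(Rational(-7, 5), -8) = Rational(-47, 5) ≈ -9.4000)
Function('o')(U) = Add(-2, U) (Function('o')(U) = Add(U, Mul(-1, Mul(Pow(2, Rational(1, 2)), Pow(2, Rational(1, 2))))) = Add(U, Mul(-1, 2)) = Add(U, -2) = Add(-2, U))
Mul(Mul(315, Add(18, Mul(-1, -5))), Function('o')(Y)) = Mul(Mul(315, Add(18, Mul(-1, -5))), Add(-2, Rational(-47, 5))) = Mul(Mul(315, Add(18, 5)), Rational(-57, 5)) = Mul(Mul(315, 23), Rational(-57, 5)) = Mul(7245, Rational(-57, 5)) = -82593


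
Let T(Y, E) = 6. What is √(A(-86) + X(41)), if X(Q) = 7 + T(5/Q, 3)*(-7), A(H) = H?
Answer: 11*I ≈ 11.0*I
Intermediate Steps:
X(Q) = -35 (X(Q) = 7 + 6*(-7) = 7 - 42 = -35)
√(A(-86) + X(41)) = √(-86 - 35) = √(-121) = 11*I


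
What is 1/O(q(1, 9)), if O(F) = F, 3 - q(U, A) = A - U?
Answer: -⅕ ≈ -0.20000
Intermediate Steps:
q(U, A) = 3 + U - A (q(U, A) = 3 - (A - U) = 3 + (U - A) = 3 + U - A)
1/O(q(1, 9)) = 1/(3 + 1 - 1*9) = 1/(3 + 1 - 9) = 1/(-5) = -⅕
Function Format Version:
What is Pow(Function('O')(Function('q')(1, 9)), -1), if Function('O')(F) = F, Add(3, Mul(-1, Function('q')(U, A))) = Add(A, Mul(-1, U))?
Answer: Rational(-1, 5) ≈ -0.20000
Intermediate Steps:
Function('q')(U, A) = Add(3, U, Mul(-1, A)) (Function('q')(U, A) = Add(3, Mul(-1, Add(A, Mul(-1, U)))) = Add(3, Add(U, Mul(-1, A))) = Add(3, U, Mul(-1, A)))
Pow(Function('O')(Function('q')(1, 9)), -1) = Pow(Add(3, 1, Mul(-1, 9)), -1) = Pow(Add(3, 1, -9), -1) = Pow(-5, -1) = Rational(-1, 5)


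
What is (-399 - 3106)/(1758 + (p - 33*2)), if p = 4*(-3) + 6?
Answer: -3505/1686 ≈ -2.0789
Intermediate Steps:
p = -6 (p = -12 + 6 = -6)
(-399 - 3106)/(1758 + (p - 33*2)) = (-399 - 3106)/(1758 + (-6 - 33*2)) = -3505/(1758 + (-6 - 66)) = -3505/(1758 - 72) = -3505/1686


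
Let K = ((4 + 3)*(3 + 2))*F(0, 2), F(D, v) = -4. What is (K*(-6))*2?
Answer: 1680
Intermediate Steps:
K = -140 (K = ((4 + 3)*(3 + 2))*(-4) = (7*5)*(-4) = 35*(-4) = -140)
(K*(-6))*2 = -140*(-6)*2 = 840*2 = 1680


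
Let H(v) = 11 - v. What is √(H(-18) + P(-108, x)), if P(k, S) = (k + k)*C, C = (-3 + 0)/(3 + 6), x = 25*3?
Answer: √101 ≈ 10.050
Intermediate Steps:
x = 75
C = -⅓ (C = -3/9 = -3*⅑ = -⅓ ≈ -0.33333)
P(k, S) = -2*k/3 (P(k, S) = (k + k)*(-⅓) = (2*k)*(-⅓) = -2*k/3)
√(H(-18) + P(-108, x)) = √((11 - 1*(-18)) - ⅔*(-108)) = √((11 + 18) + 72) = √(29 + 72) = √101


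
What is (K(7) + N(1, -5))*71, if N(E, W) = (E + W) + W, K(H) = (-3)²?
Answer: 0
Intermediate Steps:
K(H) = 9
N(E, W) = E + 2*W
(K(7) + N(1, -5))*71 = (9 + (1 + 2*(-5)))*71 = (9 + (1 - 10))*71 = (9 - 9)*71 = 0*71 = 0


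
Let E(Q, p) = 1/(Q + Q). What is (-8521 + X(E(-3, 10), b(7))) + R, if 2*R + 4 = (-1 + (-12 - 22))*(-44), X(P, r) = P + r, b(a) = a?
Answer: -46477/6 ≈ -7746.2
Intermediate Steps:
E(Q, p) = 1/(2*Q)
R = 768 (R = -2 + ((-1 + (-12 - 22))*(-44))/2 = -2 + ((-1 - 34)*(-44))/2 = -2 + (-35*(-44))/2 = -2 + (½)*1540 = -2 + 770 = 768)
(-8521 + X(E(-3, 10), b(7))) + R = (-8521 + ((½)/(-3) + 7)) + 768 = (-8521 + ((½)*(-⅓) + 7)) + 768 = (-8521 + (-⅙ + 7)) + 768 = (-8521 + 41/6) + 768 = -51085/6 + 768 = -46477/6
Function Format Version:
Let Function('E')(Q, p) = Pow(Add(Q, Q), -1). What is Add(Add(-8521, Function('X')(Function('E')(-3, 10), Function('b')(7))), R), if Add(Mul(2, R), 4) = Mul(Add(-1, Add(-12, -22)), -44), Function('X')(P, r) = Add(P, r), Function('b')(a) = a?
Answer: Rational(-46477, 6) ≈ -7746.2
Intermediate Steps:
Function('E')(Q, p) = Mul(Rational(1, 2), Pow(Q, -1)) (Function('E')(Q, p) = Pow(Mul(2, Q), -1) = Mul(Rational(1, 2), Pow(Q, -1)))
R = 768 (R = Add(-2, Mul(Rational(1, 2), Mul(Add(-1, Add(-12, -22)), -44))) = Add(-2, Mul(Rational(1, 2), Mul(Add(-1, -34), -44))) = Add(-2, Mul(Rational(1, 2), Mul(-35, -44))) = Add(-2, Mul(Rational(1, 2), 1540)) = Add(-2, 770) = 768)
Add(Add(-8521, Function('X')(Function('E')(-3, 10), Function('b')(7))), R) = Add(Add(-8521, Add(Mul(Rational(1, 2), Pow(-3, -1)), 7)), 768) = Add(Add(-8521, Add(Mul(Rational(1, 2), Rational(-1, 3)), 7)), 768) = Add(Add(-8521, Add(Rational(-1, 6), 7)), 768) = Add(Add(-8521, Rational(41, 6)), 768) = Add(Rational(-51085, 6), 768) = Rational(-46477, 6)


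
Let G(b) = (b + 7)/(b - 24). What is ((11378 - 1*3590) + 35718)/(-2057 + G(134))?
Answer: -4785660/226129 ≈ -21.163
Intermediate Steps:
G(b) = (7 + b)/(-24 + b)
((11378 - 1*3590) + 35718)/(-2057 + G(134)) = ((11378 - 1*3590) + 35718)/(-2057 + (7 + 134)/(-24 + 134)) = ((11378 - 3590) + 35718)/(-2057 + 141/110) = (7788 + 35718)/(-2057 + (1/110)*141) = 43506/(-2057 + 141/110) = 43506/(-226129/110) = 43506*(-110/226129) = -4785660/226129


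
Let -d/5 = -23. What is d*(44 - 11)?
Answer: 3795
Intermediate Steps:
d = 115 (d = -5*(-23) = 115)
d*(44 - 11) = 115*(44 - 11) = 115*33 = 3795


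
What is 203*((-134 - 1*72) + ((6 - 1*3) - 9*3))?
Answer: -46690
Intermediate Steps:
203*((-134 - 1*72) + ((6 - 1*3) - 9*3)) = 203*((-134 - 72) + ((6 - 3) - 27)) = 203*(-206 + (3 - 27)) = 203*(-206 - 24) = 203*(-230) = -46690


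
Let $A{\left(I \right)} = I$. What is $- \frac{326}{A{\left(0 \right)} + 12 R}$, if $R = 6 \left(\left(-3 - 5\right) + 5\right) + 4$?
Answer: $\frac{163}{84} \approx 1.9405$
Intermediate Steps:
$R = -14$ ($R = 6 \left(-8 + 5\right) + 4 = 6 \left(-3\right) + 4 = -18 + 4 = -14$)
$- \frac{326}{A{\left(0 \right)} + 12 R} = - \frac{326}{0 + 12 \left(-14\right)} = - \frac{326}{0 - 168} = - \frac{326}{-168} = \left(-326\right) \left(- \frac{1}{168}\right) = \frac{163}{84}$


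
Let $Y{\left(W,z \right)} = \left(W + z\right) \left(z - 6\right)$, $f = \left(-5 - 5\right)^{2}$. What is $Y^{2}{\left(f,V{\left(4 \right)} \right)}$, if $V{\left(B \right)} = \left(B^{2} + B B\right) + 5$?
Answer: $18037009$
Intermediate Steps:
$f = 100$ ($f = \left(-10\right)^{2} = 100$)
$V{\left(B \right)} = 5 + 2 B^{2}$ ($V{\left(B \right)} = \left(B^{2} + B^{2}\right) + 5 = 2 B^{2} + 5 = 5 + 2 B^{2}$)
$Y{\left(W,z \right)} = \left(-6 + z\right) \left(W + z\right)$ ($Y{\left(W,z \right)} = \left(W + z\right) \left(-6 + z\right) = \left(-6 + z\right) \left(W + z\right)$)
$Y^{2}{\left(f,V{\left(4 \right)} \right)} = \left(\left(5 + 2 \cdot 4^{2}\right)^{2} - 600 - 6 \left(5 + 2 \cdot 4^{2}\right) + 100 \left(5 + 2 \cdot 4^{2}\right)\right)^{2} = \left(\left(5 + 2 \cdot 16\right)^{2} - 600 - 6 \left(5 + 2 \cdot 16\right) + 100 \left(5 + 2 \cdot 16\right)\right)^{2} = \left(\left(5 + 32\right)^{2} - 600 - 6 \left(5 + 32\right) + 100 \left(5 + 32\right)\right)^{2} = \left(37^{2} - 600 - 222 + 100 \cdot 37\right)^{2} = \left(1369 - 600 - 222 + 3700\right)^{2} = 4247^{2} = 18037009$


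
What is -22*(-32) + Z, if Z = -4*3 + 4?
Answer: 696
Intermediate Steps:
Z = -8 (Z = -12 + 4 = -8)
-22*(-32) + Z = -22*(-32) - 8 = 704 - 8 = 696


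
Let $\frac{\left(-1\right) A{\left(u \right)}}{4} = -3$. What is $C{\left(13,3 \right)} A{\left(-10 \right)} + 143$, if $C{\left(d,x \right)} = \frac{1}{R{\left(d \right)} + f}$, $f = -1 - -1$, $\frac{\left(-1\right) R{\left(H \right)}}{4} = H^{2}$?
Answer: $\frac{24164}{169} \approx 142.98$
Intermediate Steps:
$R{\left(H \right)} = - 4 H^{2}$
$f = 0$ ($f = -1 + 1 = 0$)
$A{\left(u \right)} = 12$ ($A{\left(u \right)} = \left(-4\right) \left(-3\right) = 12$)
$C{\left(d,x \right)} = - \frac{1}{4 d^{2}}$ ($C{\left(d,x \right)} = \frac{1}{- 4 d^{2} + 0} = \frac{1}{\left(-4\right) d^{2}} = - \frac{1}{4 d^{2}}$)
$C{\left(13,3 \right)} A{\left(-10 \right)} + 143 = - \frac{1}{4 \cdot 169} \cdot 12 + 143 = \left(- \frac{1}{4}\right) \frac{1}{169} \cdot 12 + 143 = \left(- \frac{1}{676}\right) 12 + 143 = - \frac{3}{169} + 143 = \frac{24164}{169}$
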